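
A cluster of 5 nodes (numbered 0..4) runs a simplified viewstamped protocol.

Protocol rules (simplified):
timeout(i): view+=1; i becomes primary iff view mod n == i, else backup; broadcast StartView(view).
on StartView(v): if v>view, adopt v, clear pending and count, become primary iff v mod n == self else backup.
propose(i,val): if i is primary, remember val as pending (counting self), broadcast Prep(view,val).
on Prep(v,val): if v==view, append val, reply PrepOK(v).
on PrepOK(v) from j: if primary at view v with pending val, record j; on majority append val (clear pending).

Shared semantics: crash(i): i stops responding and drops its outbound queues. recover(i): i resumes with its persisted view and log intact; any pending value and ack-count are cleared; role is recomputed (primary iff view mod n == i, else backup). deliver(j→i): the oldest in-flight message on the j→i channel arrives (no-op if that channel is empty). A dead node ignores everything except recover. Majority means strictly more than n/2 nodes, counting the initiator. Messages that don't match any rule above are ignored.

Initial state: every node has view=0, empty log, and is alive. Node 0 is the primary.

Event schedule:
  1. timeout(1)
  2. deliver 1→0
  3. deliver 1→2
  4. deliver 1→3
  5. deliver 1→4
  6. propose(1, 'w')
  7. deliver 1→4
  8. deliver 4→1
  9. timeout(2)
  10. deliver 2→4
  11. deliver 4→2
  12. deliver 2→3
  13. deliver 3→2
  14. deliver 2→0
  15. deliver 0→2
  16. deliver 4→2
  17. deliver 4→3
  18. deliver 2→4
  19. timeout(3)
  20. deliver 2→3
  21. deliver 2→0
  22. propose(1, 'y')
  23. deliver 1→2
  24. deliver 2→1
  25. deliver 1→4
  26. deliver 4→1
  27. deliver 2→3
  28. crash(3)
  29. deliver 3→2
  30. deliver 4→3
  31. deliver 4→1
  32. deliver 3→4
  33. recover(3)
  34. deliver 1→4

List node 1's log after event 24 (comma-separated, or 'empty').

empty

1. timeout(1):  <1:prim v1 ->
2. deliver 1→0:  <0:back v1 ->
3. deliver 1→2:  <2:back v1 ->
4. deliver 1→3:  <3:back v1 ->
5. deliver 1→4:  <4:back v1 ->
6. propose(1,'w'):  nop
7. deliver 1→4:  <4:back v1 w>
8. deliver 4→1:  nop
9. timeout(2):  <2:prim v2 ->
10. deliver 2→4:  <4:back v2 w>
11. deliver 4→2:  nop
12. deliver 2→3:  <3:back v2 ->
13. deliver 3→2:  nop
14. deliver 2→0:  <0:back v2 ->
15. deliver 0→2:  nop
16. deliver 4→2:  nop
17. deliver 4→3:  nop
18. deliver 2→4:  nop
19. timeout(3):  <3:prim v3 ->
20. deliver 2→3:  nop
21. deliver 2→0:  nop
22. propose(1,'y'):  nop
23. deliver 1→2:  nop
24. deliver 2→1:  <1:back v2 ->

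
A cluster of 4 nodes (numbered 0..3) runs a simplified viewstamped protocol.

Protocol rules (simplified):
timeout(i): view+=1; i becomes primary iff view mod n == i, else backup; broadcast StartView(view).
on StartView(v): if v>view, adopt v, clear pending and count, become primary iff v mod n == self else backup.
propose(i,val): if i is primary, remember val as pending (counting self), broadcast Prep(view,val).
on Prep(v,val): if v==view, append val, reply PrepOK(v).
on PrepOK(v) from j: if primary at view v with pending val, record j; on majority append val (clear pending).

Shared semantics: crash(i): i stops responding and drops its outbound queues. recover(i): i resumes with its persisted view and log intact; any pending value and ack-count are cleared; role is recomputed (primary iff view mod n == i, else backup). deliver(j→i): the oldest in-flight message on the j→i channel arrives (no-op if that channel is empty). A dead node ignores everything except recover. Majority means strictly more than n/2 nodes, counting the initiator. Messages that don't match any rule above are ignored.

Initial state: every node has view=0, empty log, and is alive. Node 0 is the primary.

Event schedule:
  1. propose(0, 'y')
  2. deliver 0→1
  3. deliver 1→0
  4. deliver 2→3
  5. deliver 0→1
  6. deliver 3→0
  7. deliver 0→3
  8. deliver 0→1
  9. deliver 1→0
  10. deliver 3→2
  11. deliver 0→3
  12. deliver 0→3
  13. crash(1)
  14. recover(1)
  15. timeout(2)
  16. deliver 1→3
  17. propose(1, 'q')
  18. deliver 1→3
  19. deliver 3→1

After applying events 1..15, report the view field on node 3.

0

after 1 — propose(0,'y'): ·
after 2 — deliver 0→1: n1:back/v0/[y]
after 3 — deliver 1→0: ·
after 4 — deliver 2→3: ·
after 5 — deliver 0→1: ·
after 6 — deliver 3→0: ·
after 7 — deliver 0→3: n3:back/v0/[y]
after 8 — deliver 0→1: ·
after 9 — deliver 1→0: ·
after 10 — deliver 3→2: ·
after 11 — deliver 0→3: ·
after 12 — deliver 0→3: ·
after 13 — crash(1): n1:✗back/v0/[y]
after 14 — recover(1): n1:back/v0/[y]
after 15 — timeout(2): n2:back/v1/[-]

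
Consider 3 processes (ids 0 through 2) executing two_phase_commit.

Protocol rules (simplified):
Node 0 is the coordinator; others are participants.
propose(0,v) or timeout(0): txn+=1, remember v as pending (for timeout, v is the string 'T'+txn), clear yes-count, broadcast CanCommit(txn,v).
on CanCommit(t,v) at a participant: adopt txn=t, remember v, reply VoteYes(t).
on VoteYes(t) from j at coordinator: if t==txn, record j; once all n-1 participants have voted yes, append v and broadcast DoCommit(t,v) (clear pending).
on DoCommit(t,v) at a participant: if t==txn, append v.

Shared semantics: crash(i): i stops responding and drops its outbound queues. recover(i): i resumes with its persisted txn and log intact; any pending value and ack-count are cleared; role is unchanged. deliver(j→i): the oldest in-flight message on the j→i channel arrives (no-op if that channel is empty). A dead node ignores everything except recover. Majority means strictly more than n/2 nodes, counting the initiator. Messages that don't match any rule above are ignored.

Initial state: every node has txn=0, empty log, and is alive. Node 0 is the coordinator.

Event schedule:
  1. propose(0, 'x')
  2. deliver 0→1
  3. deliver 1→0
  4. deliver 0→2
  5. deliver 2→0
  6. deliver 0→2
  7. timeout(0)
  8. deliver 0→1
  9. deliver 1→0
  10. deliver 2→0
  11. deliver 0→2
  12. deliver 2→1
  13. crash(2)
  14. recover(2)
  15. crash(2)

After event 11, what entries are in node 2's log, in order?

x

[1] propose(0,'x') → N0(coor t1 [-])
[2] deliver 0→1 → N1(part t1 [-])
[3] deliver 1→0 → ∅
[4] deliver 0→2 → N2(part t1 [-])
[5] deliver 2→0 → N0(coor t1 [x])
[6] deliver 0→2 → N2(part t1 [x])
[7] timeout(0) → N0(coor t2 [x])
[8] deliver 0→1 → N1(part t1 [x])
[9] deliver 1→0 → ∅
[10] deliver 2→0 → ∅
[11] deliver 0→2 → N2(part t2 [x])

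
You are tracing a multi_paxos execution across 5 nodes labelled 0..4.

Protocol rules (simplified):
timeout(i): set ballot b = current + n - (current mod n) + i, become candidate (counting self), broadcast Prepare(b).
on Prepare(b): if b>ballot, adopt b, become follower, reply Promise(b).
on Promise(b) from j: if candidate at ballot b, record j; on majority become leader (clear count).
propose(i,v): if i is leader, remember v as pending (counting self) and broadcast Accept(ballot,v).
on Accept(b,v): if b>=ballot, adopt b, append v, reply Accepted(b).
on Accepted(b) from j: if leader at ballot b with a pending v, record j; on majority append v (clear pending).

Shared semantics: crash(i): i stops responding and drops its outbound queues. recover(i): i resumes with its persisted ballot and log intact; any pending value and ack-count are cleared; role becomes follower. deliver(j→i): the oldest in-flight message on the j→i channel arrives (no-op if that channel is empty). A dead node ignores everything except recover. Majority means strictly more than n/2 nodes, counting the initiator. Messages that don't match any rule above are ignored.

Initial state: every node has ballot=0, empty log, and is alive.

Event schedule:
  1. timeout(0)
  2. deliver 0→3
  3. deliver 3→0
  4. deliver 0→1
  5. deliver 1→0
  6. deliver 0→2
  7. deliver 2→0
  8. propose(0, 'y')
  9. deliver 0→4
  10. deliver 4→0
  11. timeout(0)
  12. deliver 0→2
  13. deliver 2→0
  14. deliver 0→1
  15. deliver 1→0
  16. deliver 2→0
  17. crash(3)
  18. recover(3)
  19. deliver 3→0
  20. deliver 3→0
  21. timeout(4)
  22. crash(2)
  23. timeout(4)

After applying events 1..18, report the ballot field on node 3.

after 1 — timeout(0): n0:cand/b5/[-]
after 2 — deliver 0→3: n3:foll/b5/[-]
after 3 — deliver 3→0: ·
after 4 — deliver 0→1: n1:foll/b5/[-]
after 5 — deliver 1→0: n0:lead/b5/[-]
after 6 — deliver 0→2: n2:foll/b5/[-]
after 7 — deliver 2→0: ·
after 8 — propose(0,'y'): ·
after 9 — deliver 0→4: n4:foll/b5/[-]
after 10 — deliver 4→0: ·
after 11 — timeout(0): n0:cand/b10/[-]
after 12 — deliver 0→2: n2:foll/b5/[y]
after 13 — deliver 2→0: ·
after 14 — deliver 0→1: n1:foll/b5/[y]
after 15 — deliver 1→0: ·
after 16 — deliver 2→0: ·
after 17 — crash(3): n3:✗foll/b5/[-]
after 18 — recover(3): n3:foll/b5/[-]

5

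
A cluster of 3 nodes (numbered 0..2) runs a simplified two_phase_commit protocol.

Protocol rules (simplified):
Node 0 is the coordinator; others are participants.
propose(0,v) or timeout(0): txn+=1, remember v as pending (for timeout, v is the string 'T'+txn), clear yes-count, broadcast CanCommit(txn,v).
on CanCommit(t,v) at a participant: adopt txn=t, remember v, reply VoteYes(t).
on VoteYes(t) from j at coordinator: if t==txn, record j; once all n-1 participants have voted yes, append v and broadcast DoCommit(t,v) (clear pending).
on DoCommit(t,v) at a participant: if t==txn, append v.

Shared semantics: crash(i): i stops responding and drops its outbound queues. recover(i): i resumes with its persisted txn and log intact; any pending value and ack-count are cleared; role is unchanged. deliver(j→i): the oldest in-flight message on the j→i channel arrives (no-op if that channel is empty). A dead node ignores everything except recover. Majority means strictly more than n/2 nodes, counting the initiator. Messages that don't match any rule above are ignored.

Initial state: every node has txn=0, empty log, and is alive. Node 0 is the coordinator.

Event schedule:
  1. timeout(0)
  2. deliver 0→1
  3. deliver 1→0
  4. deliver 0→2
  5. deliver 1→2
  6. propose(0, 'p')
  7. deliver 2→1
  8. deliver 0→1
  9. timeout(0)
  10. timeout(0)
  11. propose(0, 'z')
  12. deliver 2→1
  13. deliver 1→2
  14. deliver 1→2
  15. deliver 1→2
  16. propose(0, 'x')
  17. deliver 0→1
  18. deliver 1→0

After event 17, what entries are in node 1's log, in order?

step 1 timeout(0): 0={coor,t=1,log=-}
step 2 deliver 0→1: 1={part,t=1,log=-}
step 3 deliver 1→0: —
step 4 deliver 0→2: 2={part,t=1,log=-}
step 5 deliver 1→2: —
step 6 propose(0,'p'): 0={coor,t=2,log=-}
step 7 deliver 2→1: —
step 8 deliver 0→1: 1={part,t=2,log=-}
step 9 timeout(0): 0={coor,t=3,log=-}
step 10 timeout(0): 0={coor,t=4,log=-}
step 11 propose(0,'z'): 0={coor,t=5,log=-}
step 12 deliver 2→1: —
step 13 deliver 1→2: —
step 14 deliver 1→2: —
step 15 deliver 1→2: —
step 16 propose(0,'x'): 0={coor,t=6,log=-}
step 17 deliver 0→1: 1={part,t=3,log=-}

empty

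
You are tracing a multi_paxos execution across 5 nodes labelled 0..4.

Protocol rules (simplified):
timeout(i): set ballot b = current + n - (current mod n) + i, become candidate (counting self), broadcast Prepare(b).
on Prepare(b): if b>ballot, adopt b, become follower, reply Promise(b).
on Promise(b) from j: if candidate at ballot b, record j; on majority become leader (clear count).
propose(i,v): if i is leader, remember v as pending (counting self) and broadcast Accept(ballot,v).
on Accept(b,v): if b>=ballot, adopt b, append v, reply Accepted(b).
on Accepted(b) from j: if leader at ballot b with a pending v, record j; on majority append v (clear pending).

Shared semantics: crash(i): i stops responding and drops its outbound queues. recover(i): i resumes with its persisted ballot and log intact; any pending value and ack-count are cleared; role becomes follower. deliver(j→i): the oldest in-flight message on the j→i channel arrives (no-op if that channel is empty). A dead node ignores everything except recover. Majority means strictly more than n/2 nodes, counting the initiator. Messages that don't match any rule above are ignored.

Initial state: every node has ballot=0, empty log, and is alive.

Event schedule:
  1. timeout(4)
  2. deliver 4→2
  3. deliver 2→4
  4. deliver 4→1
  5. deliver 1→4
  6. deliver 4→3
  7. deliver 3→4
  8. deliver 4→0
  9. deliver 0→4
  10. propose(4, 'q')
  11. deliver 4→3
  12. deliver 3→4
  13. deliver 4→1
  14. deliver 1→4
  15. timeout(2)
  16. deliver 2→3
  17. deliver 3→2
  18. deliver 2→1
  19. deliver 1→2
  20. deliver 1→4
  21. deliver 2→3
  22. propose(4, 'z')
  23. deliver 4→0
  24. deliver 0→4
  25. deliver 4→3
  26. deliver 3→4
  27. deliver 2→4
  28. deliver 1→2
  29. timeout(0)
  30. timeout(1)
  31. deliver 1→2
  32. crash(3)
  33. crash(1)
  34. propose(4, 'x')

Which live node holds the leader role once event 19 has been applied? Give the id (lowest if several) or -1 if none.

2

e1 timeout(4): 4[cand,b=9,-]
e2 deliver 4→2: 2[foll,b=9,-]
e3 deliver 2→4: ·
e4 deliver 4→1: 1[foll,b=9,-]
e5 deliver 1→4: 4[lead,b=9,-]
e6 deliver 4→3: 3[foll,b=9,-]
e7 deliver 3→4: ·
e8 deliver 4→0: 0[foll,b=9,-]
e9 deliver 0→4: ·
e10 propose(4,'q'): ·
e11 deliver 4→3: 3[foll,b=9,q]
e12 deliver 3→4: ·
e13 deliver 4→1: 1[foll,b=9,q]
e14 deliver 1→4: 4[lead,b=9,q]
e15 timeout(2): 2[cand,b=12,-]
e16 deliver 2→3: 3[foll,b=12,q]
e17 deliver 3→2: ·
e18 deliver 2→1: 1[foll,b=12,q]
e19 deliver 1→2: 2[lead,b=12,-]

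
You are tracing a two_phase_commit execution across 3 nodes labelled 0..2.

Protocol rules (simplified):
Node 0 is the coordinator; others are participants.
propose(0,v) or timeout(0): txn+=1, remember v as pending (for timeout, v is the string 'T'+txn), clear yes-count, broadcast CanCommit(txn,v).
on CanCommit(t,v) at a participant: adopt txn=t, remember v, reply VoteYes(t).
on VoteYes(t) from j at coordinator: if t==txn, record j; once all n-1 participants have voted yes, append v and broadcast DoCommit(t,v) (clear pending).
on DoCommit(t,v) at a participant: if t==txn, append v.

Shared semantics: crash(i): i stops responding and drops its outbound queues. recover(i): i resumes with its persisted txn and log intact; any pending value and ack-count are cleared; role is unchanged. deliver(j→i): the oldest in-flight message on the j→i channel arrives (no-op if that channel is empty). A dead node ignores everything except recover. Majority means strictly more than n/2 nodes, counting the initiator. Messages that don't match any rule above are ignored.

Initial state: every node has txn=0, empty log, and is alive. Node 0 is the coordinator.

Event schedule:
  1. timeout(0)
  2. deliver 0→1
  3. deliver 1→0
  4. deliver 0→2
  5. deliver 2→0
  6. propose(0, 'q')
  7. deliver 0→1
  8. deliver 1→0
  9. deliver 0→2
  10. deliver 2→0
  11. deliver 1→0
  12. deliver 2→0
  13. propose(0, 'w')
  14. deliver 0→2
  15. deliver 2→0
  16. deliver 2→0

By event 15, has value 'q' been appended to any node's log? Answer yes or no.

no

e1 timeout(0): 0[coor,t=1,-]
e2 deliver 0→1: 1[part,t=1,-]
e3 deliver 1→0: ·
e4 deliver 0→2: 2[part,t=1,-]
e5 deliver 2→0: 0[coor,t=1,T1]
e6 propose(0,'q'): 0[coor,t=2,T1]
e7 deliver 0→1: 1[part,t=1,T1]
e8 deliver 1→0: ·
e9 deliver 0→2: 2[part,t=1,T1]
e10 deliver 2→0: ·
e11 deliver 1→0: ·
e12 deliver 2→0: ·
e13 propose(0,'w'): 0[coor,t=3,T1]
e14 deliver 0→2: 2[part,t=2,T1]
e15 deliver 2→0: ·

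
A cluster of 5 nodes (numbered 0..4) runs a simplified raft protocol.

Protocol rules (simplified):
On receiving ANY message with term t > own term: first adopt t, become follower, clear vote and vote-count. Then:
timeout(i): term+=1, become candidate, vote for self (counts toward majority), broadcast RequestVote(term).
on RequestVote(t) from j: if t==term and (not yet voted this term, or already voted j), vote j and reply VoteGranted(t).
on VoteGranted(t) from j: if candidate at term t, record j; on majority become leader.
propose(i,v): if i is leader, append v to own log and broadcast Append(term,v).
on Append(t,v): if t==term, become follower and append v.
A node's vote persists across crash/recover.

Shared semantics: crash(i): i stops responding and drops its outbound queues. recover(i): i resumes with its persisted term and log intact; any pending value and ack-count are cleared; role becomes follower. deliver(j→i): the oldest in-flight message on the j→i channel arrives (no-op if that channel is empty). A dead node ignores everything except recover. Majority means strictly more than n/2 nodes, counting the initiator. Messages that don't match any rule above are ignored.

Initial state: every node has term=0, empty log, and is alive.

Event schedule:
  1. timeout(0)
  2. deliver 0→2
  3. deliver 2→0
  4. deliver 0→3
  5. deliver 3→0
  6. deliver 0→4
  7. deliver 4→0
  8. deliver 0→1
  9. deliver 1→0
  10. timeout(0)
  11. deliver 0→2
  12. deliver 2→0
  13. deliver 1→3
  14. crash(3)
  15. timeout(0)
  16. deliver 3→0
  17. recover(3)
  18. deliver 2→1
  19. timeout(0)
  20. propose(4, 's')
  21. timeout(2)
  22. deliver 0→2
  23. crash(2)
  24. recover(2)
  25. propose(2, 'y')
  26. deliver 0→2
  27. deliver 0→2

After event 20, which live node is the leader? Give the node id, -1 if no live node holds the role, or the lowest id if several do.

after 1 — timeout(0): n0:cand/t1/[-]
after 2 — deliver 0→2: n2:foll/t1/[-]
after 3 — deliver 2→0: ·
after 4 — deliver 0→3: n3:foll/t1/[-]
after 5 — deliver 3→0: n0:lead/t1/[-]
after 6 — deliver 0→4: n4:foll/t1/[-]
after 7 — deliver 4→0: ·
after 8 — deliver 0→1: n1:foll/t1/[-]
after 9 — deliver 1→0: ·
after 10 — timeout(0): n0:cand/t2/[-]
after 11 — deliver 0→2: n2:foll/t2/[-]
after 12 — deliver 2→0: ·
after 13 — deliver 1→3: ·
after 14 — crash(3): n3:✗foll/t1/[-]
after 15 — timeout(0): n0:cand/t3/[-]
after 16 — deliver 3→0: ·
after 17 — recover(3): n3:foll/t1/[-]
after 18 — deliver 2→1: ·
after 19 — timeout(0): n0:cand/t4/[-]
after 20 — propose(4,'s'): ·

-1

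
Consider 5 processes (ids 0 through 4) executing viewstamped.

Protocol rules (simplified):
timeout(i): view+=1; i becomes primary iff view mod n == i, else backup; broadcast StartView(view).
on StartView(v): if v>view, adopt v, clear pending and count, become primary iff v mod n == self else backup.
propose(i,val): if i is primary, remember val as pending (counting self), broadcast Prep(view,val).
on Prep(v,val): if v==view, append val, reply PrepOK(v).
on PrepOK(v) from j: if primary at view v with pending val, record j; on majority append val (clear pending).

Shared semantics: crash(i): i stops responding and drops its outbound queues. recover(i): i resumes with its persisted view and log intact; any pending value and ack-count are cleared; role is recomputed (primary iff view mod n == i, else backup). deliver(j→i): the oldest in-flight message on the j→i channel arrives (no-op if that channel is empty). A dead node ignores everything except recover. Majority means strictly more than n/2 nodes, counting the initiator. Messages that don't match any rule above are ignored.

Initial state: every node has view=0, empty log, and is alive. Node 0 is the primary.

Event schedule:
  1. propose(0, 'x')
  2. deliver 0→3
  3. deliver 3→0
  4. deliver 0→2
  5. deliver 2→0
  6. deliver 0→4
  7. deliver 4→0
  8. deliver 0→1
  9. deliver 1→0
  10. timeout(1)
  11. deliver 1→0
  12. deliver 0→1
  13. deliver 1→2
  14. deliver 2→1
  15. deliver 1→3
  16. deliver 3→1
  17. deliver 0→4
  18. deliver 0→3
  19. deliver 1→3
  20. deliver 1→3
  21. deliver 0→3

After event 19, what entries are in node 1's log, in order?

1. propose(0,'x'):  nop
2. deliver 0→3:  <3:back v0 x>
3. deliver 3→0:  nop
4. deliver 0→2:  <2:back v0 x>
5. deliver 2→0:  <0:prim v0 x>
6. deliver 0→4:  <4:back v0 x>
7. deliver 4→0:  nop
8. deliver 0→1:  <1:back v0 x>
9. deliver 1→0:  nop
10. timeout(1):  <1:prim v1 x>
11. deliver 1→0:  <0:back v1 x>
12. deliver 0→1:  nop
13. deliver 1→2:  <2:back v1 x>
14. deliver 2→1:  nop
15. deliver 1→3:  <3:back v1 x>
16. deliver 3→1:  nop
17. deliver 0→4:  nop
18. deliver 0→3:  nop
19. deliver 1→3:  nop

x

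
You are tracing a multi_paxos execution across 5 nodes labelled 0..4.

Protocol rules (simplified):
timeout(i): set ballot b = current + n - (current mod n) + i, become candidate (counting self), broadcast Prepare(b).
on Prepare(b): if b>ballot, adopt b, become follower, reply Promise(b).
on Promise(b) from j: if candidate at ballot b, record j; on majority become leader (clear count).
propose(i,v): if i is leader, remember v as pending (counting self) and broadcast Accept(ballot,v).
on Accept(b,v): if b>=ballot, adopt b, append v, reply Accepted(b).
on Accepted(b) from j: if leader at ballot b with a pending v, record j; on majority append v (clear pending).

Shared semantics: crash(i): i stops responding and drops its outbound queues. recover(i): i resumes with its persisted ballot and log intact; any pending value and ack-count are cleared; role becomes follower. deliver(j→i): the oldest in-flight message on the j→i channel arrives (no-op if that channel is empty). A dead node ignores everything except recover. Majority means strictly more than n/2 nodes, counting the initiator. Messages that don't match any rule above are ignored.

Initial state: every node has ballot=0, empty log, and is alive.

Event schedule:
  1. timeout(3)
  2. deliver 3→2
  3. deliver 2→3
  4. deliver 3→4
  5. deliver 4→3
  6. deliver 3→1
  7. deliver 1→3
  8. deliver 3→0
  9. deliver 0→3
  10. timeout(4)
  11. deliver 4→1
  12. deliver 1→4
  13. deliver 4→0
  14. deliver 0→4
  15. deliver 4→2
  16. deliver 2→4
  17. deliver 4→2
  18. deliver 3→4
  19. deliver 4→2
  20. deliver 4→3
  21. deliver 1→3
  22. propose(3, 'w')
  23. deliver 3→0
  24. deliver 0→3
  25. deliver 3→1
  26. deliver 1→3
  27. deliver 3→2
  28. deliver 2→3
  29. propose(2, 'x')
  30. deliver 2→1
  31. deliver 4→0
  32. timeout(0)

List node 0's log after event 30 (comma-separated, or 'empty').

[1] timeout(3) → N3(cand b8 [-])
[2] deliver 3→2 → N2(foll b8 [-])
[3] deliver 2→3 → ∅
[4] deliver 3→4 → N4(foll b8 [-])
[5] deliver 4→3 → N3(lead b8 [-])
[6] deliver 3→1 → N1(foll b8 [-])
[7] deliver 1→3 → ∅
[8] deliver 3→0 → N0(foll b8 [-])
[9] deliver 0→3 → ∅
[10] timeout(4) → N4(cand b14 [-])
[11] deliver 4→1 → N1(foll b14 [-])
[12] deliver 1→4 → ∅
[13] deliver 4→0 → N0(foll b14 [-])
[14] deliver 0→4 → N4(lead b14 [-])
[15] deliver 4→2 → N2(foll b14 [-])
[16] deliver 2→4 → ∅
[17] deliver 4→2 → ∅
[18] deliver 3→4 → ∅
[19] deliver 4→2 → ∅
[20] deliver 4→3 → N3(foll b14 [-])
[21] deliver 1→3 → ∅
[22] propose(3,'w') → ∅
[23] deliver 3→0 → ∅
[24] deliver 0→3 → ∅
[25] deliver 3→1 → ∅
[26] deliver 1→3 → ∅
[27] deliver 3→2 → ∅
[28] deliver 2→3 → ∅
[29] propose(2,'x') → ∅
[30] deliver 2→1 → ∅

empty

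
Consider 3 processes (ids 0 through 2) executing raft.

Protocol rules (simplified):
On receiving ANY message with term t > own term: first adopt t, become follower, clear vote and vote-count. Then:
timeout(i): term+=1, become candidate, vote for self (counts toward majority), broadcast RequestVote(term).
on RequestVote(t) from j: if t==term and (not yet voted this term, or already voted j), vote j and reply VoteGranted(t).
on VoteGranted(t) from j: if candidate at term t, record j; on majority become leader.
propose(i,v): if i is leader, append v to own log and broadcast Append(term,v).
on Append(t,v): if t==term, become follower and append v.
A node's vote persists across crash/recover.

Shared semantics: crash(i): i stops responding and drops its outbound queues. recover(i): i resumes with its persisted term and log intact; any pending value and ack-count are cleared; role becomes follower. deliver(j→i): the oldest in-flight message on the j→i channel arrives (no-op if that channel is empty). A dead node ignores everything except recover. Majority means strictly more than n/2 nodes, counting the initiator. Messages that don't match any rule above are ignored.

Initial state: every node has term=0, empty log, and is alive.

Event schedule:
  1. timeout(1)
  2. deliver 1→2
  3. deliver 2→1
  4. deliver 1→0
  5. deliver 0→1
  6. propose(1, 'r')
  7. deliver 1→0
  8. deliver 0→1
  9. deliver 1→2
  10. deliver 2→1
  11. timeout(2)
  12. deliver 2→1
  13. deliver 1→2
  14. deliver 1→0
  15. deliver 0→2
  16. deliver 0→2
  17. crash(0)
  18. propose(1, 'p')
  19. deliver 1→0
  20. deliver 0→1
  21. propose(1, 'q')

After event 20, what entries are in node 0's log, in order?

after 1 — timeout(1): n1:cand/t1/[-]
after 2 — deliver 1→2: n2:foll/t1/[-]
after 3 — deliver 2→1: n1:lead/t1/[-]
after 4 — deliver 1→0: n0:foll/t1/[-]
after 5 — deliver 0→1: ·
after 6 — propose(1,'r'): n1:lead/t1/[r]
after 7 — deliver 1→0: n0:foll/t1/[r]
after 8 — deliver 0→1: ·
after 9 — deliver 1→2: n2:foll/t1/[r]
after 10 — deliver 2→1: ·
after 11 — timeout(2): n2:cand/t2/[r]
after 12 — deliver 2→1: n1:foll/t2/[r]
after 13 — deliver 1→2: n2:lead/t2/[r]
after 14 — deliver 1→0: ·
after 15 — deliver 0→2: ·
after 16 — deliver 0→2: ·
after 17 — crash(0): n0:✗foll/t1/[r]
after 18 — propose(1,'p'): ·
after 19 — deliver 1→0: ·
after 20 — deliver 0→1: ·

r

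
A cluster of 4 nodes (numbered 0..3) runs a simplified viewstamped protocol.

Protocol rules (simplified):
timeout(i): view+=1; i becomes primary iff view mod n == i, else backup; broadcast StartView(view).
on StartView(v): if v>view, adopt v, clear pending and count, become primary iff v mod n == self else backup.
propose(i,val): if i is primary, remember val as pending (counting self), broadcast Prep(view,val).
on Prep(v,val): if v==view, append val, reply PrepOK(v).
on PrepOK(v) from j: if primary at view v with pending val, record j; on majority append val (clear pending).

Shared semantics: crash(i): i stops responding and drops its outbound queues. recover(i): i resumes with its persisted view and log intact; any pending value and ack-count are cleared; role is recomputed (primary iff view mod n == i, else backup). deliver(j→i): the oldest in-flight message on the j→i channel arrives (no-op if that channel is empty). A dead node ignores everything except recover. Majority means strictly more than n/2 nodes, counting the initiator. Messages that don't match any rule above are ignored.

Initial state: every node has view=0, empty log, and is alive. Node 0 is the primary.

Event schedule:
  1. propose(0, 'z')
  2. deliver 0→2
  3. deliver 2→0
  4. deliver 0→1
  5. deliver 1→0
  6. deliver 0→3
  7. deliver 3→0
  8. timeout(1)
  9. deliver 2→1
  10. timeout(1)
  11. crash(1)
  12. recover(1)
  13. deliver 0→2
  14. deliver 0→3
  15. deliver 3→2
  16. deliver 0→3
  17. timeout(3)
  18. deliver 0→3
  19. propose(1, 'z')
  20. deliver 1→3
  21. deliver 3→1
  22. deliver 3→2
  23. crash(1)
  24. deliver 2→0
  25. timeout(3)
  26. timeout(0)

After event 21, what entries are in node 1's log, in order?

step 1 propose(0,'z'): —
step 2 deliver 0→2: 2={back,v=0,log=z}
step 3 deliver 2→0: —
step 4 deliver 0→1: 1={back,v=0,log=z}
step 5 deliver 1→0: 0={prim,v=0,log=z}
step 6 deliver 0→3: 3={back,v=0,log=z}
step 7 deliver 3→0: —
step 8 timeout(1): 1={prim,v=1,log=z}
step 9 deliver 2→1: —
step 10 timeout(1): 1={back,v=2,log=z}
step 11 crash(1): 1={✗back,v=2,log=z}
step 12 recover(1): 1={back,v=2,log=z}
step 13 deliver 0→2: —
step 14 deliver 0→3: —
step 15 deliver 3→2: —
step 16 deliver 0→3: —
step 17 timeout(3): 3={back,v=1,log=z}
step 18 deliver 0→3: —
step 19 propose(1,'z'): —
step 20 deliver 1→3: —
step 21 deliver 3→1: —

z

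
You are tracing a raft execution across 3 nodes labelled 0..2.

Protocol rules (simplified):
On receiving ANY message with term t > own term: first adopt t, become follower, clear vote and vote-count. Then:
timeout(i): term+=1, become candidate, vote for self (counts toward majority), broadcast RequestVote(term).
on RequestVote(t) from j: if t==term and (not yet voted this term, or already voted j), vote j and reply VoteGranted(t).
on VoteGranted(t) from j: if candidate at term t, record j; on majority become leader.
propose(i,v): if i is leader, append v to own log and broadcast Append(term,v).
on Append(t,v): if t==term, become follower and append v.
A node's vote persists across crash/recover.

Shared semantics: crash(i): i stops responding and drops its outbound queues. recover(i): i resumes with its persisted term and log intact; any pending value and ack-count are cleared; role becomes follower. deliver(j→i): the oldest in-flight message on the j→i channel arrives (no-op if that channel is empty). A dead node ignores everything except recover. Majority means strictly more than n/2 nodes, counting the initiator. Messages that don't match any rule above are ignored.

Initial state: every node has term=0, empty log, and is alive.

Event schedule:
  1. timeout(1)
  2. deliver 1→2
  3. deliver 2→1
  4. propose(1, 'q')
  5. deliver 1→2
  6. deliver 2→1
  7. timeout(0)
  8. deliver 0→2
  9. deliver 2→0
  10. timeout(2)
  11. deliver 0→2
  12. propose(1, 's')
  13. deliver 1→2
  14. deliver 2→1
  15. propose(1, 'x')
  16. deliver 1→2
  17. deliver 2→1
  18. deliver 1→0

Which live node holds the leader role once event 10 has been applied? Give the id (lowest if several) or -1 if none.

1

1. timeout(1):  <1:cand t1 ->
2. deliver 1→2:  <2:foll t1 ->
3. deliver 2→1:  <1:lead t1 ->
4. propose(1,'q'):  <1:lead t1 q>
5. deliver 1→2:  <2:foll t1 q>
6. deliver 2→1:  nop
7. timeout(0):  <0:cand t1 ->
8. deliver 0→2:  nop
9. deliver 2→0:  nop
10. timeout(2):  <2:cand t2 q>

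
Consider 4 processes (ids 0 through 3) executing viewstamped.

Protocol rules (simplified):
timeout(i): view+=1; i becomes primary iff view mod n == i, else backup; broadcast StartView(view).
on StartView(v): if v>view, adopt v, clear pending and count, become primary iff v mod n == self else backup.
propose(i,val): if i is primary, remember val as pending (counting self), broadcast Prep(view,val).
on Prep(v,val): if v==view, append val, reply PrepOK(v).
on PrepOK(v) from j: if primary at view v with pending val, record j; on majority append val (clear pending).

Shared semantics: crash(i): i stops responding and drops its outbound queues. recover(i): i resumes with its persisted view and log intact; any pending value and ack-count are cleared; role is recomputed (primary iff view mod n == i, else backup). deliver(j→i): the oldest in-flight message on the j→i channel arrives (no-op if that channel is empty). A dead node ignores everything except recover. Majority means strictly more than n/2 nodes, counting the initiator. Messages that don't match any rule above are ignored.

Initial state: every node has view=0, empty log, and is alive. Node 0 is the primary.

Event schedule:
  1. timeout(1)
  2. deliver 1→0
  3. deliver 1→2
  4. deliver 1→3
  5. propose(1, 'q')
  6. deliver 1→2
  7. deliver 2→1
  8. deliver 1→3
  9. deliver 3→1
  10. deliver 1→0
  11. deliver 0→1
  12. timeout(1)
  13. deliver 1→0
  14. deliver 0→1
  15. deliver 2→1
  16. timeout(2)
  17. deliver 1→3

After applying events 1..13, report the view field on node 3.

1. timeout(1):  <1:prim v1 ->
2. deliver 1→0:  <0:back v1 ->
3. deliver 1→2:  <2:back v1 ->
4. deliver 1→3:  <3:back v1 ->
5. propose(1,'q'):  nop
6. deliver 1→2:  <2:back v1 q>
7. deliver 2→1:  nop
8. deliver 1→3:  <3:back v1 q>
9. deliver 3→1:  <1:prim v1 q>
10. deliver 1→0:  <0:back v1 q>
11. deliver 0→1:  nop
12. timeout(1):  <1:back v2 q>
13. deliver 1→0:  <0:back v2 q>

1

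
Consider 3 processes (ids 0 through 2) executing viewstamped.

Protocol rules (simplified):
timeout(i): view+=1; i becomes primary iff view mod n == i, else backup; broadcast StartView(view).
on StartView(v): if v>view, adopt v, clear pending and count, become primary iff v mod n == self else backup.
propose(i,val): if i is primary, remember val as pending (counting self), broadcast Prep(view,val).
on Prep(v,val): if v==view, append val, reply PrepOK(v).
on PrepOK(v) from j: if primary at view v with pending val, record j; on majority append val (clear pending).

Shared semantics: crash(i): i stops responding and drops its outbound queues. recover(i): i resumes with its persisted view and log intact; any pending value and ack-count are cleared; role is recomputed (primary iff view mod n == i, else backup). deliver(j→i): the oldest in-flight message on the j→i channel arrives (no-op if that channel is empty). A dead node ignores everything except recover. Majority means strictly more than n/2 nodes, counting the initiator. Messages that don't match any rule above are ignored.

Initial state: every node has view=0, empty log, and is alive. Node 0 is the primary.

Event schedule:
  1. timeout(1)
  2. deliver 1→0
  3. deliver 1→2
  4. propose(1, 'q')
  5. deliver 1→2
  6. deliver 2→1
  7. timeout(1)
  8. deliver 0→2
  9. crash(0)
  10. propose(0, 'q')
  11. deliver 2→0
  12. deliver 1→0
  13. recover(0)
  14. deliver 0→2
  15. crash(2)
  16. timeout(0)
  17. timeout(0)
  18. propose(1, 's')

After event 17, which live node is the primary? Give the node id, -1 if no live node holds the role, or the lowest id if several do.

[1] timeout(1) → N1(prim v1 [-])
[2] deliver 1→0 → N0(back v1 [-])
[3] deliver 1→2 → N2(back v1 [-])
[4] propose(1,'q') → ∅
[5] deliver 1→2 → N2(back v1 [q])
[6] deliver 2→1 → N1(prim v1 [q])
[7] timeout(1) → N1(back v2 [q])
[8] deliver 0→2 → ∅
[9] crash(0) → N0(✗back v1 [-])
[10] propose(0,'q') → ∅
[11] deliver 2→0 → ∅
[12] deliver 1→0 → ∅
[13] recover(0) → N0(back v1 [-])
[14] deliver 0→2 → ∅
[15] crash(2) → N2(✗back v1 [q])
[16] timeout(0) → N0(back v2 [-])
[17] timeout(0) → N0(prim v3 [-])

0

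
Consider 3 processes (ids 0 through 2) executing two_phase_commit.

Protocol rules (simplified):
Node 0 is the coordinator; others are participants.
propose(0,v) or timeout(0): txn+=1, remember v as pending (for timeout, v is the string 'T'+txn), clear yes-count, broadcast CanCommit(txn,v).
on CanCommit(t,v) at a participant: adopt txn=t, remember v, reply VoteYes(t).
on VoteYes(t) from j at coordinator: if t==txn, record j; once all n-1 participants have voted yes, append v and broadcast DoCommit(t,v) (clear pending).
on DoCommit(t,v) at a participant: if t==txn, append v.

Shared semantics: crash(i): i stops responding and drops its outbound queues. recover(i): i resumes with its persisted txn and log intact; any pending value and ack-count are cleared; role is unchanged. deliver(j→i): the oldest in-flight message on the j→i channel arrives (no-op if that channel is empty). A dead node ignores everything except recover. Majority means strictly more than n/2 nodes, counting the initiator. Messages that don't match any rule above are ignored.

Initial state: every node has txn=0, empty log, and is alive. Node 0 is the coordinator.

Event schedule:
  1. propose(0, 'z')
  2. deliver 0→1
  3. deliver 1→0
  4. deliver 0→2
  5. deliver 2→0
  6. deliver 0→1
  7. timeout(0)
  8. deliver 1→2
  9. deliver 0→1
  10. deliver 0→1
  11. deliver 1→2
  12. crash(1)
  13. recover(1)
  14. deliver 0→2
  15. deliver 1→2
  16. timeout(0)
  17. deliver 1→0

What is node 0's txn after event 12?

[1] propose(0,'z') → N0(coor t1 [-])
[2] deliver 0→1 → N1(part t1 [-])
[3] deliver 1→0 → ∅
[4] deliver 0→2 → N2(part t1 [-])
[5] deliver 2→0 → N0(coor t1 [z])
[6] deliver 0→1 → N1(part t1 [z])
[7] timeout(0) → N0(coor t2 [z])
[8] deliver 1→2 → ∅
[9] deliver 0→1 → N1(part t2 [z])
[10] deliver 0→1 → ∅
[11] deliver 1→2 → ∅
[12] crash(1) → N1(✗part t2 [z])

2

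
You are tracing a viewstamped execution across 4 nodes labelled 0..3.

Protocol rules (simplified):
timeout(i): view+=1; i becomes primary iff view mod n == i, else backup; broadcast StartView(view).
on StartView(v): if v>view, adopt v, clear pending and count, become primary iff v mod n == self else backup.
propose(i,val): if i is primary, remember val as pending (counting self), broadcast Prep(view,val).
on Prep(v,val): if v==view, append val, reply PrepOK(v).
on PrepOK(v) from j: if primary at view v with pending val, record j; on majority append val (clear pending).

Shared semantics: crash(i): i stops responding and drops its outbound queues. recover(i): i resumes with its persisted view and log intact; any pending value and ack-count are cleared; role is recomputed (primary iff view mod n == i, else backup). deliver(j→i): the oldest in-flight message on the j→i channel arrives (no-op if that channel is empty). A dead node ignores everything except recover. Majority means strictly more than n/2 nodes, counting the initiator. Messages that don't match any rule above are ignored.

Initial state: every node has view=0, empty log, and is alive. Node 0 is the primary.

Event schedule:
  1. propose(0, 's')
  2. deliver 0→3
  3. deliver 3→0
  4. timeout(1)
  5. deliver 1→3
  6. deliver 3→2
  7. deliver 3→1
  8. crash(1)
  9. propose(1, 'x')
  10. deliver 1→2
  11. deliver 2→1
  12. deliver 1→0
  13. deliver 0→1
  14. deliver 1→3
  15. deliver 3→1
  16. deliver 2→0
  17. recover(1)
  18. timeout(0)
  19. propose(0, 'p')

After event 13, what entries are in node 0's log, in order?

empty

step 1 propose(0,'s'): —
step 2 deliver 0→3: 3={back,v=0,log=s}
step 3 deliver 3→0: —
step 4 timeout(1): 1={prim,v=1,log=-}
step 5 deliver 1→3: 3={back,v=1,log=s}
step 6 deliver 3→2: —
step 7 deliver 3→1: —
step 8 crash(1): 1={✗prim,v=1,log=-}
step 9 propose(1,'x'): —
step 10 deliver 1→2: —
step 11 deliver 2→1: —
step 12 deliver 1→0: —
step 13 deliver 0→1: —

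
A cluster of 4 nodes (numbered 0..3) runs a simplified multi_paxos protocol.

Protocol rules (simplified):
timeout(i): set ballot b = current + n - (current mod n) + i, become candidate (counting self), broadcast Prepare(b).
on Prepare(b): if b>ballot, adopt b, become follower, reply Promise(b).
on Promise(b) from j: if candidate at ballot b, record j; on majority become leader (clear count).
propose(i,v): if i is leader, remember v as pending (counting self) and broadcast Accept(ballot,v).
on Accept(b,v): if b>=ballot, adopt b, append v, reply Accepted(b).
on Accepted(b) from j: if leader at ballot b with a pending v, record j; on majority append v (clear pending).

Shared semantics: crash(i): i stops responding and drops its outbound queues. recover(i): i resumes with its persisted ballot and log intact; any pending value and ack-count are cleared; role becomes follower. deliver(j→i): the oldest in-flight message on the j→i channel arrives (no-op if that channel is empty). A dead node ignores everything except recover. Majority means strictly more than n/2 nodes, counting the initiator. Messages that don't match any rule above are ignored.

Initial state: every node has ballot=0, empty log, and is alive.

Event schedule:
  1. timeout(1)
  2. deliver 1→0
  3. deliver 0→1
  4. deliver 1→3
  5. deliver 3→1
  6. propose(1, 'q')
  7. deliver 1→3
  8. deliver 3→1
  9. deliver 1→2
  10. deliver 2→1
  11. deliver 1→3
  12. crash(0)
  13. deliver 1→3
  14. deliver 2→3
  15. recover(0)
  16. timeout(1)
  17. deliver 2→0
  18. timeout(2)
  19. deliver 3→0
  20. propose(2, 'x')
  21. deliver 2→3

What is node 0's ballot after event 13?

5

[1] timeout(1) → N1(cand b5 [-])
[2] deliver 1→0 → N0(foll b5 [-])
[3] deliver 0→1 → ∅
[4] deliver 1→3 → N3(foll b5 [-])
[5] deliver 3→1 → N1(lead b5 [-])
[6] propose(1,'q') → ∅
[7] deliver 1→3 → N3(foll b5 [q])
[8] deliver 3→1 → ∅
[9] deliver 1→2 → N2(foll b5 [-])
[10] deliver 2→1 → ∅
[11] deliver 1→3 → ∅
[12] crash(0) → N0(✗foll b5 [-])
[13] deliver 1→3 → ∅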